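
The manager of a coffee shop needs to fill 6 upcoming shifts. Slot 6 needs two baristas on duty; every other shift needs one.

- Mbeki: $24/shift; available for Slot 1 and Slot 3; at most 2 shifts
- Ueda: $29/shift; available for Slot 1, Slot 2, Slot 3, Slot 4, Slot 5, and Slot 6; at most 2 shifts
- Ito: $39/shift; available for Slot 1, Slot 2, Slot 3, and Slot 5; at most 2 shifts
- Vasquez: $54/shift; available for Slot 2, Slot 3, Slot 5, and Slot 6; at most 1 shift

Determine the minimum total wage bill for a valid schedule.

$238

Slot 4 can only be covered by Ueda, so that assignment is forced.
Slot 6 can only be covered by Ueda and Vasquez, so that assignment is forced.
Picking the cheapest available barista for each shift independently would cost $218, but that ignores the shift limits.
An optimal schedule: Slot 1→Mbeki, Slot 2→Ito, Slot 3→Mbeki, Slot 4→Ueda, Slot 5→Ito, Slot 6→Ueda+Vasquez.
Total: 24 + 39 + 24 + 29 + 39 + 29 + 54 = $238.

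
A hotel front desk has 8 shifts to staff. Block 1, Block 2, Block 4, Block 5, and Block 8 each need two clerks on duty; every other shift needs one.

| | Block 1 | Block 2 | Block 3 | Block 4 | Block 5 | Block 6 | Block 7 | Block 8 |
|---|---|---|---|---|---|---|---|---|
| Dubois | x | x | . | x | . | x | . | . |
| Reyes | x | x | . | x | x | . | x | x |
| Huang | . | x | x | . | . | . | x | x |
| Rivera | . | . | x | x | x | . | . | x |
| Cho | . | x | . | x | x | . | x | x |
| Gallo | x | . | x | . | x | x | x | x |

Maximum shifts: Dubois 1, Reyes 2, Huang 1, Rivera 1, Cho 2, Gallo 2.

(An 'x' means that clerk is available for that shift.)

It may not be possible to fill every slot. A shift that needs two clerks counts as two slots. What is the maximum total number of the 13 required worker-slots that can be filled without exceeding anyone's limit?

Total capacity across all clerks is 1+2+1+1+2+2 = 9, and 13 slots are needed, so at most 9 can be filled.
An assignment achieving 9: Block 1→Reyes+Gallo, Block 2→Reyes+Cho, Block 3→Huang, Block 4→Rivera+Cho, Block 5→Gallo, Block 6→Dubois.
Loads: Dubois 1/1, Reyes 2/2, Huang 1/1, Rivera 1/1, Cho 2/2, Gallo 2/2.

9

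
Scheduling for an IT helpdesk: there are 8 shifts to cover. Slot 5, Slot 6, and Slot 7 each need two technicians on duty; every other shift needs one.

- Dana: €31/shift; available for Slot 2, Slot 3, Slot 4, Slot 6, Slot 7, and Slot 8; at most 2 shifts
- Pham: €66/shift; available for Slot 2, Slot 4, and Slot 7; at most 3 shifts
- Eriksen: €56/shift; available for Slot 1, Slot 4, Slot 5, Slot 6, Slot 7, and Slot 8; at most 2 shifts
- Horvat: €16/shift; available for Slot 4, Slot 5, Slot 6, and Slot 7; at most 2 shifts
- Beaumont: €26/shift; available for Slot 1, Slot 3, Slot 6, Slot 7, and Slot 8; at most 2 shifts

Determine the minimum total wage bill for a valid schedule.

€456

Slot 5 can only be covered by Eriksen and Horvat, so that assignment is forced.
Picking the cheapest available technician for each shift independently would cost €281, but that ignores the shift limits.
An optimal schedule: Slot 1→Eriksen, Slot 2→Pham, Slot 3→Dana, Slot 4→Pham, Slot 5→Eriksen+Horvat, Slot 6→Horvat+Beaumont, Slot 7→Pham+Beaumont, Slot 8→Dana.
Total: 56 + 66 + 31 + 66 + 56 + 16 + 16 + 26 + 66 + 26 + 31 = €456.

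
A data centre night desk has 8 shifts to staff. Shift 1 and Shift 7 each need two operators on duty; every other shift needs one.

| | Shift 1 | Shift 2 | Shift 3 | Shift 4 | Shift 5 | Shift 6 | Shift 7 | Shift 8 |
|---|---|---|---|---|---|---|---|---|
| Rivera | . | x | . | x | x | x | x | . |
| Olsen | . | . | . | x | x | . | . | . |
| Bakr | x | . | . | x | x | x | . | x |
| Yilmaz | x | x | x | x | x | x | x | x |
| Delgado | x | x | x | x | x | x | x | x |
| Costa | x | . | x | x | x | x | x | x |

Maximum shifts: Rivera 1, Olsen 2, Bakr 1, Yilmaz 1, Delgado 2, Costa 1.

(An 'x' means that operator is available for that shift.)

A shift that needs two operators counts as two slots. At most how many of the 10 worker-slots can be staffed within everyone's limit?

8

Total capacity across all operators is 1+2+1+1+2+1 = 8, and 10 slots are needed, so at most 8 can be filled.
An assignment achieving 8: Shift 1→Bakr+Delgado, Shift 2→Rivera, Shift 3→Yilmaz, Shift 4→Olsen, Shift 5→Olsen, Shift 7→Delgado+Costa.
Loads: Rivera 1/1, Olsen 2/2, Bakr 1/1, Yilmaz 1/1, Delgado 2/2, Costa 1/1.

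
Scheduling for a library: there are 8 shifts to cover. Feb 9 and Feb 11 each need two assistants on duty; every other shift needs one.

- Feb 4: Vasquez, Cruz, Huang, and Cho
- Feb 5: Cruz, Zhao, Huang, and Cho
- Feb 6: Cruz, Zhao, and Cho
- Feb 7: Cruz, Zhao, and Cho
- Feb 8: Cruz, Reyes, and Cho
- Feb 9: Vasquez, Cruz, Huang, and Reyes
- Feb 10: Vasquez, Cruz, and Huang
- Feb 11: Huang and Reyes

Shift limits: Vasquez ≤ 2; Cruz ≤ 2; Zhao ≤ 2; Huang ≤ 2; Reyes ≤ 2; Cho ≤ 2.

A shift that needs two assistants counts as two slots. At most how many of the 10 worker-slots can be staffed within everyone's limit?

10

Total capacity across all assistants is 2+2+2+2+2+2 = 12, and 10 slots are needed, so at most 10 can be filled.
An assignment achieving 10: Feb 4→Cho, Feb 5→Zhao, Feb 6→Cruz, Feb 7→Cruz, Feb 8→Reyes, Feb 9→Vasquez+Huang, Feb 10→Vasquez, Feb 11→Huang+Reyes.
Loads: Vasquez 2/2, Cruz 2/2, Zhao 1/2, Huang 2/2, Reyes 2/2, Cho 1/2.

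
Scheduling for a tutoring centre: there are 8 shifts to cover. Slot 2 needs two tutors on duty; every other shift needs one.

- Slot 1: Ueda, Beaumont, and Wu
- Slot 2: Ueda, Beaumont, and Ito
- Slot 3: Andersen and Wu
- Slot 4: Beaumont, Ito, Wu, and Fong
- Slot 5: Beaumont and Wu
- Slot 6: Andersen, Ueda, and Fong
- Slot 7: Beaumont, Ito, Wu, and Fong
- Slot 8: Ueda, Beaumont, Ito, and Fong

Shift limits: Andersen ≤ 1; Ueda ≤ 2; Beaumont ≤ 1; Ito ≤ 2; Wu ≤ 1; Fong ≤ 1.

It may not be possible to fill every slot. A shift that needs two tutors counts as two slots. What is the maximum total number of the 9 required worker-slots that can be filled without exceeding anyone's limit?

Total capacity across all tutors is 1+2+1+2+1+1 = 8, and 9 slots are needed, so at most 8 can be filled.
An assignment achieving 8: Slot 1→Ueda, Slot 2→Ueda+Ito, Slot 3→Andersen, Slot 4→Ito, Slot 5→Beaumont, Slot 6→Fong, Slot 7→Wu.
Loads: Andersen 1/1, Ueda 2/2, Beaumont 1/1, Ito 2/2, Wu 1/1, Fong 1/1.

8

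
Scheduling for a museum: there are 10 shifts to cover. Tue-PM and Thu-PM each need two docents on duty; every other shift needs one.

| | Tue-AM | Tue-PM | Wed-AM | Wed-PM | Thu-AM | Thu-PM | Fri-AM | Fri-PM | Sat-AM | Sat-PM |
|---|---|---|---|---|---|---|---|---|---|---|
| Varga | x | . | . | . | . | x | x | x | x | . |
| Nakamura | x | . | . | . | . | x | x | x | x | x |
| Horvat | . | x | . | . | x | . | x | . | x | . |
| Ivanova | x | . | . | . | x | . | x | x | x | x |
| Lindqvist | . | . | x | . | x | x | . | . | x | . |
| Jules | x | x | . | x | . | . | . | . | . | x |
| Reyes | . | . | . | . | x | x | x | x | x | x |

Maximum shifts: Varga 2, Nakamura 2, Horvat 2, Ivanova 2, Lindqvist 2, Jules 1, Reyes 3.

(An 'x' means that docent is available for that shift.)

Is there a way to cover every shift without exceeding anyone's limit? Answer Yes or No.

Total capacity is 14 and 12 slots are needed, so capacity alone doesn't rule it out.
Shifts {Tue-PM, Wed-PM} need 3 worker-slots in total, but the docents available for any of those shifts (Horvat and Jules) can supply at most 2 among them. So no valid schedule exists.

No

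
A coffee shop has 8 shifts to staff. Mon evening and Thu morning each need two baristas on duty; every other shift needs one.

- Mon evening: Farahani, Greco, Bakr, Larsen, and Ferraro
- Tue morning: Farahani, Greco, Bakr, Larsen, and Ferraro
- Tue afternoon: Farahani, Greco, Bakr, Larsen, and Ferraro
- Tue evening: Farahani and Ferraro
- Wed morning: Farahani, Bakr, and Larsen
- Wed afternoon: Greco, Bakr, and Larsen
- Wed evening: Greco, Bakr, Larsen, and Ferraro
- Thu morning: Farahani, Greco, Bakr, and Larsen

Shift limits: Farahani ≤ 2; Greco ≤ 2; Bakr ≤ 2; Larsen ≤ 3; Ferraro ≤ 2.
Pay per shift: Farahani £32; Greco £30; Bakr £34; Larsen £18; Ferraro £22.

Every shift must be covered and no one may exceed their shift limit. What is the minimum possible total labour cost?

Picking the cheapest available barista for each shift independently would cost £200, but that ignores the shift limits.
An optimal schedule: Mon evening→Farahani+Bakr, Tue morning→Ferraro, Tue afternoon→Greco, Tue evening→Ferraro, Wed morning→Larsen, Wed afternoon→Larsen, Wed evening→Larsen, Thu morning→Greco+Farahani.
Total: 32 + 34 + 22 + 30 + 22 + 18 + 18 + 18 + 30 + 32 = £256.

£256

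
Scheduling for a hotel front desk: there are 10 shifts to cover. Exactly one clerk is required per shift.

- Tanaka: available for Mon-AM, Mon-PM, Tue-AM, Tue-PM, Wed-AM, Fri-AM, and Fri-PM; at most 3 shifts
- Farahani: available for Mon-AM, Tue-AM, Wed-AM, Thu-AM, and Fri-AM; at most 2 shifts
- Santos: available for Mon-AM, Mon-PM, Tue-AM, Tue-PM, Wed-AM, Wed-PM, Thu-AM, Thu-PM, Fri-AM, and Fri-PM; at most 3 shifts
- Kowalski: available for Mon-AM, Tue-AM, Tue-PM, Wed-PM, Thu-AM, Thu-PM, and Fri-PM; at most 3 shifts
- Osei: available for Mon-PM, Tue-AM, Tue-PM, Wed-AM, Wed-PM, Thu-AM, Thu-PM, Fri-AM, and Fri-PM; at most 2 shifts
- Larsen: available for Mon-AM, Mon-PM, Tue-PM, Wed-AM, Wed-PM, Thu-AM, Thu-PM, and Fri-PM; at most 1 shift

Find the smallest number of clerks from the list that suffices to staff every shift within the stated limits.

10 slots to fill and no one can take more than 3, so at least ⌈10/3⌉ = 4 clerks are needed.
Tanaka, Farahani, Santos, and Kowalski alone can cover everything: Mon-AM→Kowalski, Mon-PM→Tanaka, Tue-AM→Kowalski, Tue-PM→Tanaka, Wed-AM→Tanaka, Wed-PM→Santos, Thu-AM→Farahani, Thu-PM→Santos, Fri-AM→Farahani, Fri-PM→Santos.

4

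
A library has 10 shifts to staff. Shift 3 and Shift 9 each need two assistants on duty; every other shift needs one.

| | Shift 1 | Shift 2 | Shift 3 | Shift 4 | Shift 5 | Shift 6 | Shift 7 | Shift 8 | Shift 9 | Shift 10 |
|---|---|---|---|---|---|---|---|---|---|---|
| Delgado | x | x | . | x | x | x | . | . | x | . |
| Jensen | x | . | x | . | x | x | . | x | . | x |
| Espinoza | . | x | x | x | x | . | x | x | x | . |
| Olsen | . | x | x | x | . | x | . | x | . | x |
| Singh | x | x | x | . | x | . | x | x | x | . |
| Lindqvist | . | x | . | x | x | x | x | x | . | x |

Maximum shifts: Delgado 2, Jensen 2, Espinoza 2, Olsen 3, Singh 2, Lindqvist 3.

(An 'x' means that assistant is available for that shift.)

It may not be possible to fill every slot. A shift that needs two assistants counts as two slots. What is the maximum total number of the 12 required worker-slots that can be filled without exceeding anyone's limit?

12

Total capacity across all assistants is 2+2+2+3+2+3 = 14, and 12 slots are needed, so at most 12 can be filled.
An assignment achieving 12: Shift 1→Delgado, Shift 2→Singh, Shift 3→Jensen+Olsen, Shift 4→Olsen, Shift 5→Singh, Shift 6→Olsen, Shift 7→Espinoza, Shift 8→Lindqvist, Shift 9→Delgado+Espinoza, Shift 10→Jensen.
Loads: Delgado 2/2, Jensen 2/2, Espinoza 2/2, Olsen 3/3, Singh 2/2, Lindqvist 1/3.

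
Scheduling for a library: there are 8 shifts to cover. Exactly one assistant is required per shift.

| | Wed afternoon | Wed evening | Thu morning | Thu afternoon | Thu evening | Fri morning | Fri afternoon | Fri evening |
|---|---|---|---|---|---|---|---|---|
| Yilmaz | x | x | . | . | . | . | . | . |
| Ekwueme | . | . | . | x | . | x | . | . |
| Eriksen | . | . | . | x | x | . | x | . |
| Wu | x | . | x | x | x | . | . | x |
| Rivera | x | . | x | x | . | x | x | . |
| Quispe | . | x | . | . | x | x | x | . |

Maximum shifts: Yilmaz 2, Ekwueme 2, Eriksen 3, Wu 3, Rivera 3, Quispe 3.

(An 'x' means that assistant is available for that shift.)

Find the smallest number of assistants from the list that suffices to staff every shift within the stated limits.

3

8 slots to fill and no one can take more than 3, so at least ⌈8/3⌉ = 3 assistants are needed.
Yilmaz, Wu, and Rivera alone can cover everything: Wed afternoon→Yilmaz, Wed evening→Yilmaz, Thu morning→Wu, Thu afternoon→Rivera, Thu evening→Wu, Fri morning→Rivera, Fri afternoon→Rivera, Fri evening→Wu.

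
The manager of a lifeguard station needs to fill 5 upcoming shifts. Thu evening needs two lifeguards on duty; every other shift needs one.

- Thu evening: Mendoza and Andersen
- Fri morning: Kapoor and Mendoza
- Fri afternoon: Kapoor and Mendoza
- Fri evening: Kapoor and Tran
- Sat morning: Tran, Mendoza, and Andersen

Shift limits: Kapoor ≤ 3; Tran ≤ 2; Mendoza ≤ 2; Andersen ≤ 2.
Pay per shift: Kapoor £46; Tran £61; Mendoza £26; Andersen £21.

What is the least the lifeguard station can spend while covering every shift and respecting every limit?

Thu evening can only be covered by Mendoza and Andersen, so that assignment is forced.
Picking the cheapest available lifeguard for each shift independently would cost £166, but that ignores the shift limits.
An optimal schedule: Thu evening→Andersen+Mendoza, Fri morning→Mendoza, Fri afternoon→Kapoor, Fri evening→Kapoor, Sat morning→Andersen.
Total: 21 + 26 + 26 + 46 + 46 + 21 = £186.

£186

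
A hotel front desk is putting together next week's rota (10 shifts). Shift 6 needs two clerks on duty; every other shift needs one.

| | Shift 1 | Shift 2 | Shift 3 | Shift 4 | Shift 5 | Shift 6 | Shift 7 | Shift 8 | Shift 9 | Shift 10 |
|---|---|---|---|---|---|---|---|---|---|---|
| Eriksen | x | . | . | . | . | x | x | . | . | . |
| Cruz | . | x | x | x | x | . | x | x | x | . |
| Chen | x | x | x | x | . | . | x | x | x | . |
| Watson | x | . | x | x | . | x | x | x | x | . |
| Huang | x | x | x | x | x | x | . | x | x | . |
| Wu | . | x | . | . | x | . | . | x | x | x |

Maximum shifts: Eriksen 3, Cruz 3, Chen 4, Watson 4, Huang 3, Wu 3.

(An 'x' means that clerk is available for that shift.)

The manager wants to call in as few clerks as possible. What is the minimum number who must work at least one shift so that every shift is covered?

11 slots to fill and no one can take more than 4, so at least ⌈11/4⌉ = 3 clerks are needed.
No set of 3 clerks can cover every shift (each such set leaves at least one shift with no one available or exceeds a cap).
Eriksen, Cruz, Watson, and Wu alone can cover everything: Shift 1→Eriksen, Shift 2→Cruz, Shift 3→Cruz, Shift 4→Cruz, Shift 5→Wu, Shift 6→Eriksen+Watson, Shift 7→Eriksen, Shift 8→Watson, Shift 9→Watson, Shift 10→Wu.

4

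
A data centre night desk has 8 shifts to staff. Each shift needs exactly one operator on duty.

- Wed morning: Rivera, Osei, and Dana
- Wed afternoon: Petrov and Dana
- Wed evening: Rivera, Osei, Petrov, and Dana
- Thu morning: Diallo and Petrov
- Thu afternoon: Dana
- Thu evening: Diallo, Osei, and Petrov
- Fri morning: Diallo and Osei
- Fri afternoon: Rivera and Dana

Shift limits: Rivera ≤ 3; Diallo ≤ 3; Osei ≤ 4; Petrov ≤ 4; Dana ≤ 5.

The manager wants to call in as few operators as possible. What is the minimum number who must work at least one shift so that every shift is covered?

8 slots to fill and no one can take more than 5, so at least ⌈8/5⌉ = 2 operators are needed.
Diallo and Dana alone can cover everything: Wed morning→Dana, Wed afternoon→Dana, Wed evening→Dana, Thu morning→Diallo, Thu afternoon→Dana, Thu evening→Diallo, Fri morning→Diallo, Fri afternoon→Dana.

2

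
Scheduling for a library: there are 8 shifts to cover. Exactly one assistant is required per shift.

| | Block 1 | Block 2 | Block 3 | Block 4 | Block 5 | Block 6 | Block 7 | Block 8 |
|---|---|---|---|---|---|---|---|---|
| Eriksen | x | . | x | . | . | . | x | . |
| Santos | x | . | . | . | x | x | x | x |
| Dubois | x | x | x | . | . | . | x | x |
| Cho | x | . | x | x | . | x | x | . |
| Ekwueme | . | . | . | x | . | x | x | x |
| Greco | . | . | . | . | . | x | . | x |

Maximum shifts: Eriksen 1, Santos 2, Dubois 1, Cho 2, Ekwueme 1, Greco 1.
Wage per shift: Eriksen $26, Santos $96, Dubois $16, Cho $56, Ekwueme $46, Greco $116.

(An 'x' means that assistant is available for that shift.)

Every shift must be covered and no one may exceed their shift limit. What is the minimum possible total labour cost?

$508

Block 2 can only be covered by Dubois, so that assignment is forced.
Block 5 can only be covered by Santos, so that assignment is forced.
Picking the cheapest available assistant for each shift independently would cost $268, but that ignores the shift limits.
An optimal schedule: Block 1→Santos, Block 2→Dubois, Block 3→Eriksen, Block 4→Cho, Block 5→Santos, Block 6→Cho, Block 7→Ekwueme, Block 8→Greco.
Total: 96 + 16 + 26 + 56 + 96 + 56 + 46 + 116 = $508.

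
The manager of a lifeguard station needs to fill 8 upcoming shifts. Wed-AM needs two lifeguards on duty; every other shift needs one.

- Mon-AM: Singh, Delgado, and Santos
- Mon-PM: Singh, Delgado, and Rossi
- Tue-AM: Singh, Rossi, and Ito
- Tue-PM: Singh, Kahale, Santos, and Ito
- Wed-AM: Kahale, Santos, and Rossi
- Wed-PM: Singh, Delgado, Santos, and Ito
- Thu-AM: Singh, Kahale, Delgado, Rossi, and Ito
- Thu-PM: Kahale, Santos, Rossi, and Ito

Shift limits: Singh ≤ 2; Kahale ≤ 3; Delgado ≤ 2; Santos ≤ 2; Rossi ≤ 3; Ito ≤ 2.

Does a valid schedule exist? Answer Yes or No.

One valid schedule: Mon-AM→Singh, Mon-PM→Singh, Tue-AM→Rossi, Tue-PM→Kahale, Wed-AM→Kahale+Santos, Wed-PM→Delgado, Thu-AM→Delgado, Thu-PM→Kahale.
Loads: Singh 2/2, Kahale 3/3, Delgado 2/2, Santos 1/2, Rossi 1/3, Ito 0/2 — all within limits.

Yes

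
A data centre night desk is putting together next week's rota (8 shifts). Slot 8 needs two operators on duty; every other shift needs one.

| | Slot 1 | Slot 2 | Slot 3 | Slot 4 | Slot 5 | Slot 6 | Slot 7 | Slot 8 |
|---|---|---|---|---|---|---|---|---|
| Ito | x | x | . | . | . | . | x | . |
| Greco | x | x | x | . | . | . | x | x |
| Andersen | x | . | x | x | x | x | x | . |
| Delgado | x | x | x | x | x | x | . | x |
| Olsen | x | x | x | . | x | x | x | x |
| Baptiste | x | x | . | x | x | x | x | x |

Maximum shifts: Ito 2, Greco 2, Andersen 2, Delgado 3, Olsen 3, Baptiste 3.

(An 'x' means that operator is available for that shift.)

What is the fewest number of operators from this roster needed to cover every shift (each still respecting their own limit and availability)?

3

9 slots to fill and no one can take more than 3, so at least ⌈9/3⌉ = 3 operators are needed.
Delgado, Olsen, and Baptiste alone can cover everything: Slot 1→Delgado, Slot 2→Olsen, Slot 3→Delgado, Slot 4→Delgado, Slot 5→Baptiste, Slot 6→Baptiste, Slot 7→Olsen, Slot 8→Olsen+Baptiste.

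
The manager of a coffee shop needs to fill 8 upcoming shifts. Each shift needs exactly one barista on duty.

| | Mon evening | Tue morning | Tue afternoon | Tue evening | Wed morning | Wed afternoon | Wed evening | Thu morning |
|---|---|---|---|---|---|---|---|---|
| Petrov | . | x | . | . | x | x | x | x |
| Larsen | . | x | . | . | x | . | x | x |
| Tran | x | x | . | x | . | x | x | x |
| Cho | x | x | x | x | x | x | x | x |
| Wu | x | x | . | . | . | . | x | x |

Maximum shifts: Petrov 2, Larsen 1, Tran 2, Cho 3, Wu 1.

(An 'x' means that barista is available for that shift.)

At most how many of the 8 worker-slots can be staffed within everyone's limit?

8

Total capacity across all baristas is 2+1+2+3+1 = 9, and 8 slots are needed, so at most 8 can be filled.
An assignment achieving 8: Mon evening→Tran, Tue morning→Larsen, Tue afternoon→Cho, Tue evening→Tran, Wed morning→Petrov, Wed afternoon→Petrov, Wed evening→Cho, Thu morning→Cho.
Loads: Petrov 2/2, Larsen 1/1, Tran 2/2, Cho 3/3, Wu 0/1.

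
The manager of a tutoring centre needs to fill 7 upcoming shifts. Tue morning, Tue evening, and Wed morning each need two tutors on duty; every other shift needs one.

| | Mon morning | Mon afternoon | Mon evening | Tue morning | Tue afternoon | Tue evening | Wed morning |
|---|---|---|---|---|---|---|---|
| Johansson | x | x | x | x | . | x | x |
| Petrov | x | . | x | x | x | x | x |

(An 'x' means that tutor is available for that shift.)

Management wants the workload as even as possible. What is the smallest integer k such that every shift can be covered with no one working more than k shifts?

With 2 tutors and 10 worker-slots to fill, someone must work at least ⌈10/2⌉ = 5 shifts, so k ≥ 5.
k = 5 works: Mon morning→Johansson, Mon afternoon→Johansson, Mon evening→Petrov, Tue morning→Johansson+Petrov, Tue afternoon→Petrov, Tue evening→Johansson+Petrov, Wed morning→Johansson+Petrov.
Loads: Johansson 5, Petrov 5 — all ≤ 5.

5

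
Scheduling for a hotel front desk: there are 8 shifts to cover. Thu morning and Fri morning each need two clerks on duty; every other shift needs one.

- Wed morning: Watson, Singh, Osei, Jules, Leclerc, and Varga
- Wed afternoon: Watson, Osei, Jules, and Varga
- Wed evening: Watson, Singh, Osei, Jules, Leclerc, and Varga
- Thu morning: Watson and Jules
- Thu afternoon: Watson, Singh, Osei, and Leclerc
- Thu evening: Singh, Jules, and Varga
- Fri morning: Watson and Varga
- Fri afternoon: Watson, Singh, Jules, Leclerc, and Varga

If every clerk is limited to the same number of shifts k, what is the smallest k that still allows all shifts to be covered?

With 6 clerks and 10 worker-slots to fill, someone must work at least ⌈10/6⌉ = 2 shifts, so k ≥ 2.
k = 2 works: Wed morning→Osei, Wed afternoon→Osei, Wed evening→Leclerc, Thu morning→Watson+Jules, Thu afternoon→Singh, Thu evening→Singh, Fri morning→Watson+Varga, Fri afternoon→Jules.
Loads: Watson 2, Singh 2, Osei 2, Jules 2, Leclerc 1, Varga 1 — all ≤ 2.

2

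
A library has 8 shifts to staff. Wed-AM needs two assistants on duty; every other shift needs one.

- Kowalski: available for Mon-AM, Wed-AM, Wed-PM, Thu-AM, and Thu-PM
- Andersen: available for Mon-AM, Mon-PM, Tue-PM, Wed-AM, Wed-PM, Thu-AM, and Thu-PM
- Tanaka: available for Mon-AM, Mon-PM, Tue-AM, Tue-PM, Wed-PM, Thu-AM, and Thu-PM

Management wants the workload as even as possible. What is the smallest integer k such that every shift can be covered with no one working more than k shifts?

3

With 3 assistants and 9 worker-slots to fill, someone must work at least ⌈9/3⌉ = 3 shifts, so k ≥ 3.
k = 3 works: Mon-AM→Kowalski, Mon-PM→Andersen, Tue-AM→Tanaka, Tue-PM→Andersen, Wed-AM→Kowalski+Andersen, Wed-PM→Kowalski, Thu-AM→Tanaka, Thu-PM→Tanaka.
Loads: Kowalski 3, Andersen 3, Tanaka 3 — all ≤ 3.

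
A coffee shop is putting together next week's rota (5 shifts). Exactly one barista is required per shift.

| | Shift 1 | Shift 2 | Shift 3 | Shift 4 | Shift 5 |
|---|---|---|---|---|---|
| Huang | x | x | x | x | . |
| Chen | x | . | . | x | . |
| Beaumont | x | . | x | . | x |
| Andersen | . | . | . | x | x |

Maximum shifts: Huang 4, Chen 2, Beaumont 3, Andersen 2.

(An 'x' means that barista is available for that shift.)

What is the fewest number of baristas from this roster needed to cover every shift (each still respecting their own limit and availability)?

5 slots to fill and no one can take more than 4, so at least ⌈5/4⌉ = 2 baristas are needed.
Huang and Beaumont alone can cover everything: Shift 1→Huang, Shift 2→Huang, Shift 3→Huang, Shift 4→Huang, Shift 5→Beaumont.

2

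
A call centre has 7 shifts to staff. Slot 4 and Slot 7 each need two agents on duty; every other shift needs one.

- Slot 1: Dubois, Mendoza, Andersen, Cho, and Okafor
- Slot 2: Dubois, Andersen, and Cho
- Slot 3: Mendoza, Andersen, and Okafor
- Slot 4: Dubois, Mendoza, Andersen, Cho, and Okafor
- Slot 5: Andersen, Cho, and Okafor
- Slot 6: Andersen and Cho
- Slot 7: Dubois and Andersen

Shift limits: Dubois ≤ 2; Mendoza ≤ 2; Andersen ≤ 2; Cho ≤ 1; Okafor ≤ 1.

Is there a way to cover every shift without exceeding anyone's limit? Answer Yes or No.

No

Total capacity is 2+2+2+1+1 = 8 but 9 worker-slots are needed — infeasible.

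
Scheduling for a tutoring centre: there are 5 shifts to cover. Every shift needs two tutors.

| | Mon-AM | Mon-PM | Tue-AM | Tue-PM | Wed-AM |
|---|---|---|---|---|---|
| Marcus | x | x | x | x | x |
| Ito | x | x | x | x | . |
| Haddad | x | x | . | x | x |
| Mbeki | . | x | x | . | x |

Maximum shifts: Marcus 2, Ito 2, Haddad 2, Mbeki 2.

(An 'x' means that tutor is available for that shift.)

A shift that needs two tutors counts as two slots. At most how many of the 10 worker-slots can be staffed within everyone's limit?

Total capacity across all tutors is 2+2+2+2 = 8, and 10 slots are needed, so at most 8 can be filled.
An assignment achieving 8: Mon-AM→Marcus+Ito, Mon-PM→Mbeki, Tue-AM→Marcus+Ito, Tue-PM→Haddad, Wed-AM→Haddad+Mbeki.
Loads: Marcus 2/2, Ito 2/2, Haddad 2/2, Mbeki 2/2.

8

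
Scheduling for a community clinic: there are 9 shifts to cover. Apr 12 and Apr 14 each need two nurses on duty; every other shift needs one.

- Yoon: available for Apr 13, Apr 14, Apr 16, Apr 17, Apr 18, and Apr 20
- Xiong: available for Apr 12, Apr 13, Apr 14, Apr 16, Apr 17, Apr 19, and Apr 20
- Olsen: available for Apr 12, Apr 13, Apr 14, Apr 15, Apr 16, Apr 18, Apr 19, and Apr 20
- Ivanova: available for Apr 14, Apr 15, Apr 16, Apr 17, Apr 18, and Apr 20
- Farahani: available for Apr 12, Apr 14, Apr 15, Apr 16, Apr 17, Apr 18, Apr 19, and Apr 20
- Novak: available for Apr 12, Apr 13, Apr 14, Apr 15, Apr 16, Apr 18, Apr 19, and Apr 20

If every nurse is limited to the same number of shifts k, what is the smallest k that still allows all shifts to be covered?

With 6 nurses and 11 worker-slots to fill, someone must work at least ⌈11/6⌉ = 2 shifts, so k ≥ 2.
k = 2 works: Apr 12→Xiong+Farahani, Apr 13→Yoon, Apr 14→Farahani+Novak, Apr 15→Olsen, Apr 16→Ivanova, Apr 17→Yoon, Apr 18→Olsen, Apr 19→Xiong, Apr 20→Ivanova.
Loads: Yoon 2, Xiong 2, Olsen 2, Ivanova 2, Farahani 2, Novak 1 — all ≤ 2.

2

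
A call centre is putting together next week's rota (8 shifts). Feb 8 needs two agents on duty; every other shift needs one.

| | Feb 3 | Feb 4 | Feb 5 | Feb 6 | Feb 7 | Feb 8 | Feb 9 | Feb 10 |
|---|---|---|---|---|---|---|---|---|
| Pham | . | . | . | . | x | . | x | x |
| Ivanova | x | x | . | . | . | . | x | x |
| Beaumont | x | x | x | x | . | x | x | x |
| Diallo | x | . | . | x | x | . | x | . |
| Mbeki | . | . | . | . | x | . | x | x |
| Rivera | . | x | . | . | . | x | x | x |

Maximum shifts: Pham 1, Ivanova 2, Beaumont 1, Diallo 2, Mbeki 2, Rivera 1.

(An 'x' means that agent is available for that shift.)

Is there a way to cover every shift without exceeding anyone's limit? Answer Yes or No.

No

Total capacity is 9 and 9 slots are needed, so capacity alone doesn't rule it out.
Shifts {Feb 5, Feb 8} need 3 worker-slots in total, but the agents available for any of those shifts (Beaumont and Rivera) can supply at most 2 among them. So no valid schedule exists.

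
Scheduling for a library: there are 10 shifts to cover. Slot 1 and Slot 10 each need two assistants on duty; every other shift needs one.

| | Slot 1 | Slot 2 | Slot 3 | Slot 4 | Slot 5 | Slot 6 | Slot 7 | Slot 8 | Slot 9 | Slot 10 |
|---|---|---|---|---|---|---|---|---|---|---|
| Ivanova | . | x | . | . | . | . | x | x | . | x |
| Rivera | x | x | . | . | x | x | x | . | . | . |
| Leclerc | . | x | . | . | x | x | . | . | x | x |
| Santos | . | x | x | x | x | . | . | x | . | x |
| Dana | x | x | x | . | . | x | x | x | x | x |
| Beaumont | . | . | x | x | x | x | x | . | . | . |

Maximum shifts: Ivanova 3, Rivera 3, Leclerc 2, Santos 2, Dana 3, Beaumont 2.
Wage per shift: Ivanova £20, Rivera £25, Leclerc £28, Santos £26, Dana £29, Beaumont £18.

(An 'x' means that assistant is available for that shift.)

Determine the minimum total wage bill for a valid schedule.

Slot 1 can only be covered by Rivera and Dana, so that assignment is forced.
Picking the cheapest available assistant for each shift independently would cost £258, but that ignores the shift limits.
An optimal schedule: Slot 1→Rivera+Dana, Slot 2→Santos, Slot 3→Beaumont, Slot 4→Beaumont, Slot 5→Rivera, Slot 6→Rivera, Slot 7→Ivanova, Slot 8→Ivanova, Slot 9→Leclerc, Slot 10→Ivanova+Santos.
Total: 25 + 29 + 26 + 18 + 18 + 25 + 25 + 20 + 20 + 28 + 20 + 26 = £280.

£280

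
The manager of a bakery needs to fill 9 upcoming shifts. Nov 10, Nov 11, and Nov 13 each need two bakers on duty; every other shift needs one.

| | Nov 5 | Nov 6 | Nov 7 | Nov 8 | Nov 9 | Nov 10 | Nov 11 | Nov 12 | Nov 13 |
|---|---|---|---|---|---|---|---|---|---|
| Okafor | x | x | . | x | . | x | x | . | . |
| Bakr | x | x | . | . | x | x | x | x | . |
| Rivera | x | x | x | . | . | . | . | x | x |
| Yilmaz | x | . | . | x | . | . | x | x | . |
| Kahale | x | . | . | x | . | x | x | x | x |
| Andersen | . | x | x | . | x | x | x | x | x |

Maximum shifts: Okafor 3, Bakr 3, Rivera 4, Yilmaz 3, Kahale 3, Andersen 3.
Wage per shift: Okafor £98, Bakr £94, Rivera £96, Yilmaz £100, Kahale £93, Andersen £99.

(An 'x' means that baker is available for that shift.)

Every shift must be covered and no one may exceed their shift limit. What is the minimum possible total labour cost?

Picking the cheapest available baker for each shift independently would cost £1126, but that ignores the shift limits.
An optimal schedule: Nov 5→Rivera, Nov 6→Bakr, Nov 7→Rivera, Nov 8→Kahale, Nov 9→Bakr, Nov 10→Kahale+Okafor, Nov 11→Bakr+Okafor, Nov 12→Rivera, Nov 13→Kahale+Rivera.
Total: 96 + 94 + 96 + 93 + 94 + 93 + 98 + 94 + 98 + 96 + 93 + 96 = £1141.

£1141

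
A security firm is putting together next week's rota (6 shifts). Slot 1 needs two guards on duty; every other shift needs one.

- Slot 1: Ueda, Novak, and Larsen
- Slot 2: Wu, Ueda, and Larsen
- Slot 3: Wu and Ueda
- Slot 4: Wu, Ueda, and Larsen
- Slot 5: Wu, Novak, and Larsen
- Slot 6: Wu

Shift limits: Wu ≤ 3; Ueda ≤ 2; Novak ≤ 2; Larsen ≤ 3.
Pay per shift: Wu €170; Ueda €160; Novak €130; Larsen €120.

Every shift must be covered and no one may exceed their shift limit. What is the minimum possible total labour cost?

Slot 6 can only be covered by Wu, so that assignment is forced.
Picking the cheapest available guard for each shift independently would cost €940, but that ignores the shift limits.
An optimal schedule: Slot 1→Larsen+Novak, Slot 2→Larsen, Slot 3→Ueda, Slot 4→Larsen, Slot 5→Novak, Slot 6→Wu.
Total: 120 + 130 + 120 + 160 + 120 + 130 + 170 = €950.

€950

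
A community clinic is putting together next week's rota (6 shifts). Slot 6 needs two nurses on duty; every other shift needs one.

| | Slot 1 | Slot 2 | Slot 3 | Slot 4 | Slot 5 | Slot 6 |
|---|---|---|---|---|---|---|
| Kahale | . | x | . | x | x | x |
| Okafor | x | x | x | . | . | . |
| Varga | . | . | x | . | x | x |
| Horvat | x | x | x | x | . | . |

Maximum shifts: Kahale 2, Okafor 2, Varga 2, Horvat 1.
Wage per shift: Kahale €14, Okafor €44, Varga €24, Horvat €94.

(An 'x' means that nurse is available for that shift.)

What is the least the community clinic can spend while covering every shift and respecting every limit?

Slot 6 can only be covered by Kahale and Varga, so that assignment is forced.
Picking the cheapest available nurse for each shift independently would cost €148, but that ignores the shift limits.
An optimal schedule: Slot 1→Okafor, Slot 2→Okafor, Slot 3→Horvat, Slot 4→Kahale, Slot 5→Varga, Slot 6→Kahale+Varga.
Total: 44 + 44 + 94 + 14 + 24 + 14 + 24 = €258.

€258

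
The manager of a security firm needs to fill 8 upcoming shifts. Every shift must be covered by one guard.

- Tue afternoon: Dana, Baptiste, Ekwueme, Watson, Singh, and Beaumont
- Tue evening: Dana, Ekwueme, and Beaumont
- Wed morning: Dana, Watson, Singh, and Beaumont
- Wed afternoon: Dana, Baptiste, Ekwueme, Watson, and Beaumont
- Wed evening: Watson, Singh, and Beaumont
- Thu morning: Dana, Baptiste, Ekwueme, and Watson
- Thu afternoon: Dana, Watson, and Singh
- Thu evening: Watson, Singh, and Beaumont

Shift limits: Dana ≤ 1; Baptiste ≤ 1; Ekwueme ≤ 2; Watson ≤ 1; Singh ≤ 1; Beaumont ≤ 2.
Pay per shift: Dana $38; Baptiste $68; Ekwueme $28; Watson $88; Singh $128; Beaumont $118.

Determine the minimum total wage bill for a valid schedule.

Picking the cheapest available guard for each shift independently would cost $364, but that ignores the shift limits.
An optimal schedule: Tue afternoon→Ekwueme, Tue evening→Dana, Wed morning→Beaumont, Wed afternoon→Ekwueme, Wed evening→Watson, Thu morning→Baptiste, Thu afternoon→Singh, Thu evening→Beaumont.
Total: 28 + 38 + 118 + 28 + 88 + 68 + 128 + 118 = $614.

$614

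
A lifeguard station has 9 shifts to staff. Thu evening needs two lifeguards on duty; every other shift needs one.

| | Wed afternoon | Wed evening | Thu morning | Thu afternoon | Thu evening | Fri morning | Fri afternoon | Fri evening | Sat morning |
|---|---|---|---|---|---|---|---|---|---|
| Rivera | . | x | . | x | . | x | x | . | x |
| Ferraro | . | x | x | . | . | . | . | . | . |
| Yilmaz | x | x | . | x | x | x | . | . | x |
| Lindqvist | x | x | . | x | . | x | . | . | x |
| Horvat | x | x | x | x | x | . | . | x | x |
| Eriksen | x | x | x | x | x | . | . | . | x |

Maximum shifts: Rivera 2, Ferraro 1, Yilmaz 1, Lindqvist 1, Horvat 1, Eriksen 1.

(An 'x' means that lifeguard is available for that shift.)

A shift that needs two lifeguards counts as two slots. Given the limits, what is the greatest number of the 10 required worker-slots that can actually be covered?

Total capacity across all lifeguards is 2+1+1+1+1+1 = 7, and 10 slots are needed, so at most 7 can be filled.
An assignment achieving 7: Wed afternoon→Lindqvist, Thu morning→Ferraro, Thu evening→Yilmaz+Eriksen, Fri morning→Rivera, Fri afternoon→Rivera, Fri evening→Horvat.
Loads: Rivera 2/2, Ferraro 1/1, Yilmaz 1/1, Lindqvist 1/1, Horvat 1/1, Eriksen 1/1.

7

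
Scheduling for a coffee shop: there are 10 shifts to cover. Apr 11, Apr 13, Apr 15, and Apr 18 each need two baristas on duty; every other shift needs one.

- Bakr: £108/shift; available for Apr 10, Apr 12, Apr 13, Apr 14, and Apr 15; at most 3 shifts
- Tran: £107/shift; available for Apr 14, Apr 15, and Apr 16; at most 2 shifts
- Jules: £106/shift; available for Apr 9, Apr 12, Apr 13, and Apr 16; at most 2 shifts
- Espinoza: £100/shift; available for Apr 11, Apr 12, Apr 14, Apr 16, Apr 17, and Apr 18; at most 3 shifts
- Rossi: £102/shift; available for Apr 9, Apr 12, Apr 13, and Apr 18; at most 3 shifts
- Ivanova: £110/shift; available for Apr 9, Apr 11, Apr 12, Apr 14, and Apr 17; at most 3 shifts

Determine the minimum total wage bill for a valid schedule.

£1466

Apr 10 can only be covered by Bakr, so that assignment is forced.
Apr 11 can only be covered by Espinoza and Ivanova, so that assignment is forced.
Apr 15 can only be covered by Bakr and Tran, so that assignment is forced.
Picking the cheapest available barista for each shift independently would cost £1445, but that ignores the shift limits.
An optimal schedule: Apr 9→Rossi, Apr 10→Bakr, Apr 11→Espinoza+Ivanova, Apr 12→Bakr, Apr 13→Rossi+Jules, Apr 14→Tran, Apr 15→Tran+Bakr, Apr 16→Jules, Apr 17→Espinoza, Apr 18→Espinoza+Rossi.
Total: 102 + 108 + 100 + 110 + 108 + 102 + 106 + 107 + 107 + 108 + 106 + 100 + 100 + 102 = £1466.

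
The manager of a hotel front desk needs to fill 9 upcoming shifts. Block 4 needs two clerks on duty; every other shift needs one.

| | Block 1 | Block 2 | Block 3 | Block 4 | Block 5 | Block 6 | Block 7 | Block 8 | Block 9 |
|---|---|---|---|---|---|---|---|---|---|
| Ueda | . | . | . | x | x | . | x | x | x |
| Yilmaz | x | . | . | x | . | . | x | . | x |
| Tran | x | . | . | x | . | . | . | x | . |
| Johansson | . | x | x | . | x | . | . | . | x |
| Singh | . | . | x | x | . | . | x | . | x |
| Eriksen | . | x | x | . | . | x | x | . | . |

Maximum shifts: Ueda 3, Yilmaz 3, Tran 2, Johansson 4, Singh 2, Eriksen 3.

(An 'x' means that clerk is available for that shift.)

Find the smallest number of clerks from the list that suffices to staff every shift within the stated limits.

4

10 slots to fill and no one can take more than 4, so at least ⌈10/4⌉ = 3 clerks are needed.
No set of 3 clerks can cover every shift (each such set leaves at least one shift with no one available or exceeds a cap).
Ueda, Yilmaz, Tran, and Eriksen alone can cover everything: Block 1→Yilmaz, Block 2→Eriksen, Block 3→Eriksen, Block 4→Yilmaz+Tran, Block 5→Ueda, Block 6→Eriksen, Block 7→Yilmaz, Block 8→Ueda, Block 9→Ueda.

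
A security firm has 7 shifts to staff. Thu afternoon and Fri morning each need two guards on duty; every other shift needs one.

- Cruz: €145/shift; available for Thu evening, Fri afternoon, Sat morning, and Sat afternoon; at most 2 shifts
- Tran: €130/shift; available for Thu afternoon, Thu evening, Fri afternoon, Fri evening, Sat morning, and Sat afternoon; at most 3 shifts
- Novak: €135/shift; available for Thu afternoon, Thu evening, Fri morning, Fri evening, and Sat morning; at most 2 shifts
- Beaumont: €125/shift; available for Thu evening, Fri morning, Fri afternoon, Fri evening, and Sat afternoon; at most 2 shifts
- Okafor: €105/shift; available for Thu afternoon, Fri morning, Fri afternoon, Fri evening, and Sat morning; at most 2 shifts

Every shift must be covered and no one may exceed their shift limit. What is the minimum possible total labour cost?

€1120

Picking the cheapest available guard for each shift independently would cost €1030, but that ignores the shift limits.
An optimal schedule: Thu afternoon→Okafor+Tran, Thu evening→Tran, Fri morning→Okafor+Beaumont, Fri afternoon→Tran, Fri evening→Novak, Sat morning→Novak, Sat afternoon→Beaumont.
Total: 105 + 130 + 130 + 105 + 125 + 130 + 135 + 135 + 125 = €1120.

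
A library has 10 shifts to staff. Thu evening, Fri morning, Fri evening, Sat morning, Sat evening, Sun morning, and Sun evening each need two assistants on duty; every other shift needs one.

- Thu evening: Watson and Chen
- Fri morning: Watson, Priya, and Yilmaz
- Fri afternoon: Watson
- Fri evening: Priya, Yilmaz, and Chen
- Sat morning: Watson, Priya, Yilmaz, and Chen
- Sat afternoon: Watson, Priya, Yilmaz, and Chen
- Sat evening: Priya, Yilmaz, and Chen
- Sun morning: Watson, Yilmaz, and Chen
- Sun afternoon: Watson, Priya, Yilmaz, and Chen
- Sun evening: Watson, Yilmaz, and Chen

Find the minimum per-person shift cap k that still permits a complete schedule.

With 4 assistants and 17 worker-slots to fill, someone must work at least ⌈17/4⌉ = 5 shifts, so k ≥ 5.
k = 5 works: Thu evening→Watson+Chen, Fri morning→Watson+Priya, Fri afternoon→Watson, Fri evening→Priya+Yilmaz, Sat morning→Yilmaz+Chen, Sat afternoon→Priya, Sat evening→Priya+Yilmaz, Sun morning→Watson+Yilmaz, Sun afternoon→Priya, Sun evening→Watson+Yilmaz.
Loads: Watson 5, Priya 5, Yilmaz 5, Chen 2 — all ≤ 5.

5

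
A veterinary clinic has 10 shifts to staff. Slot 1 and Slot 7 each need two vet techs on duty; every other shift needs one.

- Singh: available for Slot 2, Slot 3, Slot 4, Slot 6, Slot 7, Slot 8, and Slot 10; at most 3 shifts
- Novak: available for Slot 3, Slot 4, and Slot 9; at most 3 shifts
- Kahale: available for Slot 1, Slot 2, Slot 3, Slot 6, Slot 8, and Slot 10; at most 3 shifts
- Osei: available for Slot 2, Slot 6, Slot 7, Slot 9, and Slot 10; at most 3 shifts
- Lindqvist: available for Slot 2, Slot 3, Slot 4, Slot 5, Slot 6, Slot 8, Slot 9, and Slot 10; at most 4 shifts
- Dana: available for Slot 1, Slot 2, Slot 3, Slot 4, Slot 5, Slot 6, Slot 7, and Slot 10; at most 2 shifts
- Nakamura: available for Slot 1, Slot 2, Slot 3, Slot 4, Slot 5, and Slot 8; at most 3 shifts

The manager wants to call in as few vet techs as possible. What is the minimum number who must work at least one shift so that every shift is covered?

4

12 slots to fill and no one can take more than 4, so at least ⌈12/4⌉ = 3 vet techs are needed.
Any 3 vet techs together have capacity at most 4+3+3 = 10 < 12 slots, so 3 can never suffice.
Singh, Kahale, Osei, and Nakamura alone can cover everything: Slot 1→Kahale+Nakamura, Slot 2→Nakamura, Slot 3→Singh, Slot 4→Singh, Slot 5→Nakamura, Slot 6→Kahale, Slot 7→Singh+Osei, Slot 8→Kahale, Slot 9→Osei, Slot 10→Osei.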